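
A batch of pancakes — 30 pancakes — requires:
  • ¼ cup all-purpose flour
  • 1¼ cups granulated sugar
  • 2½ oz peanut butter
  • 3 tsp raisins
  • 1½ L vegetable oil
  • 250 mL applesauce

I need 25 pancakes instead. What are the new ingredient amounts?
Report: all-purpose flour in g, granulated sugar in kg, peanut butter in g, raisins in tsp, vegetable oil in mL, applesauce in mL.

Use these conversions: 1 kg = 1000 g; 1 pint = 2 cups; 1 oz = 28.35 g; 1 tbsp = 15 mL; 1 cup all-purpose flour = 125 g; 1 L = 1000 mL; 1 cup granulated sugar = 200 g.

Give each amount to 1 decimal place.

Scaling factor: 25/30 = 5/6.
all-purpose flour: 0.25 cup × 5/6 × 125 g/cup ≈ 26.0 g
granulated sugar: 1.25 cup × 5/6 × 200 g/cup ÷ 1000 g/kg ≈ 0.2 kg
peanut butter: 2.5 oz × 5/6 × 28.35 g/oz ≈ 59.1 g
raisins: 3 tsp × 5/6 = 2.5 tsp
vegetable oil: 1.5 L × 5/6 × 1000 mL/L = 1250.0 mL
applesauce: 250 mL × 5/6 ≈ 208.3 mL

all-purpose flour: 26.0 g; granulated sugar: 0.2 kg; peanut butter: 59.1 g; raisins: 2.5 tsp; vegetable oil: 1250.0 mL; applesauce: 208.3 mL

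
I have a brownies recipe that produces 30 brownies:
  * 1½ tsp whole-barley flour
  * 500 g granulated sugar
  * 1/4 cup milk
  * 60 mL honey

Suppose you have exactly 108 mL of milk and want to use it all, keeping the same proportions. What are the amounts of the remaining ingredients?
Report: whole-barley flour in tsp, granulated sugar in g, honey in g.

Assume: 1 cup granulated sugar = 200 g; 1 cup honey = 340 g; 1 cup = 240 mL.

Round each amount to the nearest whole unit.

The original recipe has 60 mL of milk, so the scaling factor is 108 ÷ 60 = 9/5 = 1.8.
whole-barley flour: 1.5 tsp × 9/5 ≈ 3 tsp
granulated sugar: 500 g × 9/5 = 900 g
honey: 60 mL × 9/5 ÷ 240 mL/cup × 340 g/cup = 153 g

whole-barley flour: 3 tsp; granulated sugar: 900 g; honey: 153 g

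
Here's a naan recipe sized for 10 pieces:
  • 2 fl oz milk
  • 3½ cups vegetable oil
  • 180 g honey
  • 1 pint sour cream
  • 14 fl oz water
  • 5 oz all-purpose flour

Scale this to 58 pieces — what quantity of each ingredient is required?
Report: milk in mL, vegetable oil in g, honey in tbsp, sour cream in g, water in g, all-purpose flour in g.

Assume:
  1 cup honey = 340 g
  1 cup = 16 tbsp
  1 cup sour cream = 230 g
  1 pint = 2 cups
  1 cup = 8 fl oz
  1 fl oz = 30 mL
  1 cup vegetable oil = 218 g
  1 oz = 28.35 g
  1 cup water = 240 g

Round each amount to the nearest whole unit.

Scaling factor: 58/10 = 29/5 = 5.8.
milk: 2 fl oz × 29/5 × 30 mL/fl oz = 348 mL
vegetable oil: 3.5 cup × 29/5 × 218 g/cup ≈ 4425 g
honey: 180 g × 29/5 ÷ 340 g/cup × 16 tbsp/cup ≈ 49 tbsp
sour cream: 1 pint × 29/5 × 2 cup/pint × 230 g/cup = 2668 g
water: 14 fl oz × 29/5 ÷ 8 fl oz/cup × 240 g/cup = 2436 g
all-purpose flour: 5 oz × 29/5 × 28.35 g/oz ≈ 822 g

milk: 348 mL; vegetable oil: 4425 g; honey: 49 tbsp; sour cream: 2668 g; water: 2436 g; all-purpose flour: 822 g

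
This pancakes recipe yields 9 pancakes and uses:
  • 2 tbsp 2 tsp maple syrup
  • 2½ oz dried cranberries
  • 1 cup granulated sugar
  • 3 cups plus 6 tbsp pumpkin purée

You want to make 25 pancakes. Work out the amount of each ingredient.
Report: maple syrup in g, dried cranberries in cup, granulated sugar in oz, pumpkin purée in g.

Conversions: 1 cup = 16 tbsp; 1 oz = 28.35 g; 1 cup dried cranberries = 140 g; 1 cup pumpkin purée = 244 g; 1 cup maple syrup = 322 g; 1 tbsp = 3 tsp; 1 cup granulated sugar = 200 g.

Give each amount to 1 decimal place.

maple syrup: 149.1 g; dried cranberries: 1.4 cup; granulated sugar: 19.6 oz; pumpkin purée: 2287.5 g

Scaling factor: 25/9.
maple syrup: (2 tbsp + 2 tsp = 8/3 tbsp) × 25/9 ÷ 16 tbsp/cup × 322 g/cup ≈ 149.1 g
dried cranberries: 2.5 oz × 25/9 × 28.35 g/oz ÷ 140 g/cup ≈ 1.4 cup
granulated sugar: 1 cup × 25/9 × 200 g/cup ÷ 28.35 g/oz ≈ 19.6 oz
pumpkin purée: (3 cup + 6 tbsp = 3.375 cup) × 25/9 × 244 g/cup = 2287.5 g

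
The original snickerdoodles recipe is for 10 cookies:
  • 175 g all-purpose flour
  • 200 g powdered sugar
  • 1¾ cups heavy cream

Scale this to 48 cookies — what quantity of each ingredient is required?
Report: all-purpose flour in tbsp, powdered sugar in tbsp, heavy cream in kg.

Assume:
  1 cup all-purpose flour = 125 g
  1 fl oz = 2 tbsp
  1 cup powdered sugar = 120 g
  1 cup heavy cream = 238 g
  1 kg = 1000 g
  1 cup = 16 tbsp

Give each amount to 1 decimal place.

all-purpose flour: 107.5 tbsp; powdered sugar: 128.0 tbsp; heavy cream: 2.0 kg

Scaling factor: 48/10 = 24/5 = 4.8.
all-purpose flour: 175 g × 24/5 ÷ 125 g/cup × 16 tbsp/cup ≈ 107.5 tbsp
powdered sugar: 200 g × 24/5 ÷ 120 g/cup × 16 tbsp/cup = 128.0 tbsp
heavy cream: 1.75 cup × 24/5 × 238 g/cup ÷ 1000 g/kg ≈ 2.0 kg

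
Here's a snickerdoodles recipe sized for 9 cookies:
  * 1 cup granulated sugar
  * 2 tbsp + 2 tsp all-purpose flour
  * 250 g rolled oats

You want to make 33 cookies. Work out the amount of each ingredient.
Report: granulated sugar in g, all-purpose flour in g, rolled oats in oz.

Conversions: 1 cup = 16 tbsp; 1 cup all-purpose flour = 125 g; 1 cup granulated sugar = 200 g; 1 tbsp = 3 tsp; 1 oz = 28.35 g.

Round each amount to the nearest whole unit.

granulated sugar: 733 g; all-purpose flour: 76 g; rolled oats: 32 oz

Scaling factor: 33/9 = 11/3.
granulated sugar: 1 cup × 11/3 × 200 g/cup ≈ 733 g
all-purpose flour: (2 tbsp + 2 tsp = 8/3 tbsp) × 11/3 ÷ 16 tbsp/cup × 125 g/cup ≈ 76 g
rolled oats: 250 g × 11/3 ÷ 28.35 g/oz ≈ 32 oz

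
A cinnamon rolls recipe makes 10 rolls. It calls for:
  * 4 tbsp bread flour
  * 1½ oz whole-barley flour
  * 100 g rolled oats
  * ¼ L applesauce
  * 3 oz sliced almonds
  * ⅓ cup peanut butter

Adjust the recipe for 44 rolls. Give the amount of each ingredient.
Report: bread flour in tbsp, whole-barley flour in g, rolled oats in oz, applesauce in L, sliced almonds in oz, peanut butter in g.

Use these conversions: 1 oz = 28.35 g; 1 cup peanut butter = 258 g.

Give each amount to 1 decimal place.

bread flour: 17.6 tbsp; whole-barley flour: 187.1 g; rolled oats: 15.5 oz; applesauce: 1.1 L; sliced almonds: 13.2 oz; peanut butter: 378.4 g

Scaling factor: 44/10 = 22/5 = 4.4.
bread flour: 4 tbsp × 22/5 = 17.6 tbsp
whole-barley flour: 1.5 oz × 22/5 × 28.35 g/oz ≈ 187.1 g
rolled oats: 100 g × 22/5 ÷ 28.35 g/oz ≈ 15.5 oz
applesauce: 0.25 L × 22/5 = 1.1 L
sliced almonds: 3 oz × 22/5 = 13.2 oz
peanut butter: 1/3 cup × 22/5 × 258 g/cup = 378.4 g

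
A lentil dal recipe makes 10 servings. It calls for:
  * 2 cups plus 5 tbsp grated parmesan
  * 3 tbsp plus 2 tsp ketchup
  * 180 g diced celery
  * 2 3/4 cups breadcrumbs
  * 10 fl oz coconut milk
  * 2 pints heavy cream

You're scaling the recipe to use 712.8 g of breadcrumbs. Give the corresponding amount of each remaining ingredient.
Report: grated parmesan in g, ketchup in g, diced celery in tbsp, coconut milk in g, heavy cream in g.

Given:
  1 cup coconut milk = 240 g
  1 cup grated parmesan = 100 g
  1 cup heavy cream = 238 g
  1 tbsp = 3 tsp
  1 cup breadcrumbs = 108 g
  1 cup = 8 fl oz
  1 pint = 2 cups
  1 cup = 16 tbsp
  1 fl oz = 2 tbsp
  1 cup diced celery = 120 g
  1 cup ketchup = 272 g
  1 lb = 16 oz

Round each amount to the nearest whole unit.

grated parmesan: 555 g; ketchup: 150 g; diced celery: 58 tbsp; coconut milk: 720 g; heavy cream: 2285 g

The original recipe has 297 g of breadcrumbs, so the scaling factor is 712.8 ÷ 297 = 12/5 = 2.4.
grated parmesan: (2 cup + 5 tbsp = 2.3125 cup) × 12/5 × 100 g/cup = 555 g
ketchup: (3 tbsp + 2 tsp = 11/3 tbsp) × 12/5 ÷ 16 tbsp/cup × 272 g/cup ≈ 150 g
diced celery: 180 g × 12/5 ÷ 120 g/cup × 16 tbsp/cup ≈ 58 tbsp
coconut milk: 10 fl oz × 12/5 ÷ 8 fl oz/cup × 240 g/cup = 720 g
heavy cream: 2 pint × 12/5 × 2 cup/pint × 238 g/cup ≈ 2285 g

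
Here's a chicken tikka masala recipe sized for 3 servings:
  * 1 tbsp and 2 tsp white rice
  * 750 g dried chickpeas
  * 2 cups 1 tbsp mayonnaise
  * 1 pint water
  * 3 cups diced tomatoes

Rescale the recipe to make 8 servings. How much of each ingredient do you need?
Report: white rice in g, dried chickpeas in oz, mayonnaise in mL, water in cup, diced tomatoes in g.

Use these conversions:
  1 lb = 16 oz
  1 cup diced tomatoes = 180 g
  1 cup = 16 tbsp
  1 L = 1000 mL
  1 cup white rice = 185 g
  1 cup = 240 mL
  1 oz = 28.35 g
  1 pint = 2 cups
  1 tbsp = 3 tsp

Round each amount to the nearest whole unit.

white rice: 51 g; dried chickpeas: 71 oz; mayonnaise: 1320 mL; water: 5 cup; diced tomatoes: 1440 g

Scaling factor: 8/3.
white rice: (1 tbsp + 2 tsp = 5/3 tbsp) × 8/3 ÷ 16 tbsp/cup × 185 g/cup ≈ 51 g
dried chickpeas: 750 g × 8/3 ÷ 28.35 g/oz ≈ 71 oz
mayonnaise: (2 cup + 1 tbsp = 2.0625 cup) × 8/3 × 240 mL/cup = 1320 mL
water: 1 pint × 8/3 × 2 cup/pint ≈ 5 cup
diced tomatoes: 3 cup × 8/3 × 180 g/cup = 1440 g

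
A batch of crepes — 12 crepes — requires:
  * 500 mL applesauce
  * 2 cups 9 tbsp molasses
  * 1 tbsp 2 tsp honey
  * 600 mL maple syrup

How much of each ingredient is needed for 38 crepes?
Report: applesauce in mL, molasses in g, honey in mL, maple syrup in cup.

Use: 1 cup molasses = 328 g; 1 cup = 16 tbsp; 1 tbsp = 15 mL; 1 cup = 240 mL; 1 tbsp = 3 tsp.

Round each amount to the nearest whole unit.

Scaling factor: 38/12 = 19/6.
applesauce: 500 mL × 19/6 ≈ 1583 mL
molasses: (2 cup + 9 tbsp = 2.5625 cup) × 19/6 × 328 g/cup ≈ 2662 g
honey: (1 tbsp + 2 tsp = 5/3 tbsp) × 19/6 × 15 mL/tbsp ≈ 79 mL
maple syrup: 600 mL × 19/6 ÷ 240 mL/cup ≈ 8 cup

applesauce: 1583 mL; molasses: 2662 g; honey: 79 mL; maple syrup: 8 cup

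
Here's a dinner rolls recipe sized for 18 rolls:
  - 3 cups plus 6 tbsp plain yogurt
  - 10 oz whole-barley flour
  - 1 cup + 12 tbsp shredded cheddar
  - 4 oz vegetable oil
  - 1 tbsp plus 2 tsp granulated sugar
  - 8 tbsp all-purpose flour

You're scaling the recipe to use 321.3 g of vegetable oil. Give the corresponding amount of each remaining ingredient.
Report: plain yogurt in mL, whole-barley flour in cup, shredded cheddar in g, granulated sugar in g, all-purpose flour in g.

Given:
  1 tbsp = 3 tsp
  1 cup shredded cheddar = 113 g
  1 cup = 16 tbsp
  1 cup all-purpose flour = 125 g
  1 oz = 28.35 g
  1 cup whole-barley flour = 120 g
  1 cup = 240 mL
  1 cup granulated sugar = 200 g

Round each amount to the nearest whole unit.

plain yogurt: 2295 mL; whole-barley flour: 7 cup; shredded cheddar: 560 g; granulated sugar: 59 g; all-purpose flour: 177 g

The original recipe has 113.4 g of vegetable oil, so the scaling factor is 321.3 ÷ 113.4 = 17/6.
plain yogurt: (3 cup + 6 tbsp = 3.375 cup) × 17/6 × 240 mL/cup = 2295 mL
whole-barley flour: 10 oz × 17/6 × 28.35 g/oz ÷ 120 g/cup ≈ 7 cup
shredded cheddar: (1 cup + 12 tbsp = 1.75 cup) × 17/6 × 113 g/cup ≈ 560 g
granulated sugar: (1 tbsp + 2 tsp = 5/3 tbsp) × 17/6 ÷ 16 tbsp/cup × 200 g/cup ≈ 59 g
all-purpose flour: 8 tbsp × 17/6 ÷ 16 tbsp/cup × 125 g/cup ≈ 177 g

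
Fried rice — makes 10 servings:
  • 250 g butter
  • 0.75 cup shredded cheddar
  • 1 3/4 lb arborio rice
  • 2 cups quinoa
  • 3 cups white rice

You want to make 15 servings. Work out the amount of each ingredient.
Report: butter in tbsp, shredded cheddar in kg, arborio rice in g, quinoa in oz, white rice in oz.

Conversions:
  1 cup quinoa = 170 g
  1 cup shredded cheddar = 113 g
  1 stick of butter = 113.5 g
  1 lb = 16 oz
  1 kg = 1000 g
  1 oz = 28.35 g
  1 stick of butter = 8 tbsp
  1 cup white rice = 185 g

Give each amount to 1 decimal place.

butter: 26.4 tbsp; shredded cheddar: 0.1 kg; arborio rice: 1190.7 g; quinoa: 18.0 oz; white rice: 29.4 oz

Scaling factor: 15/10 = 3/2 = 1.5.
butter: 250 g × 3/2 ÷ 113.5 g/stick × 8 tbsp/stick ≈ 26.4 tbsp
shredded cheddar: 0.75 cup × 3/2 × 113 g/cup ÷ 1000 g/kg ≈ 0.1 kg
arborio rice: 1.75 lb × 3/2 × 16 oz/lb × 28.35 g/oz = 1190.7 g
quinoa: 2 cup × 3/2 × 170 g/cup ÷ 28.35 g/oz ≈ 18.0 oz
white rice: 3 cup × 3/2 × 185 g/cup ÷ 28.35 g/oz ≈ 29.4 oz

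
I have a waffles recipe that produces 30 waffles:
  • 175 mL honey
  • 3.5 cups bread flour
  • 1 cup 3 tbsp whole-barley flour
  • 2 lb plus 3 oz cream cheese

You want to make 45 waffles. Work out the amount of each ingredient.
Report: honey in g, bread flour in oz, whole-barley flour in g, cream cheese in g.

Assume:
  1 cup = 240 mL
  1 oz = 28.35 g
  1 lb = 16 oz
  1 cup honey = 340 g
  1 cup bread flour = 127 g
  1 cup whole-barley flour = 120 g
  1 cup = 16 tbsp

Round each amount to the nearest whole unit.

Scaling factor: 45/30 = 3/2 = 1.5.
honey: 175 mL × 3/2 ÷ 240 mL/cup × 340 g/cup ≈ 372 g
bread flour: 3.5 cup × 3/2 × 127 g/cup ÷ 28.35 g/oz ≈ 24 oz
whole-barley flour: (1 cup + 3 tbsp = 1.1875 cup) × 3/2 × 120 g/cup ≈ 214 g
cream cheese: (2 lb + 3 oz = 2.1875 lb) × 3/2 × 16 oz/lb × 28.35 g/oz ≈ 1488 g

honey: 372 g; bread flour: 24 oz; whole-barley flour: 214 g; cream cheese: 1488 g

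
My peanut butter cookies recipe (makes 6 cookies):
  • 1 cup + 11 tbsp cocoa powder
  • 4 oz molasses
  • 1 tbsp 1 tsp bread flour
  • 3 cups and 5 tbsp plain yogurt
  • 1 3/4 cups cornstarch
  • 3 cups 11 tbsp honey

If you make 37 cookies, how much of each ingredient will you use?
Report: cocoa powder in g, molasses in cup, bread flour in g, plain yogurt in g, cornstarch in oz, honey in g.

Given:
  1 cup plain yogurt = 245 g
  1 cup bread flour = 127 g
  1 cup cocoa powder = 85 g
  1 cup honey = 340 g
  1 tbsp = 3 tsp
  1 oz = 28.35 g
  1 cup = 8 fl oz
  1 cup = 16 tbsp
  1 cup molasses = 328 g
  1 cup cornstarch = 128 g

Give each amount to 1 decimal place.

Scaling factor: 37/6.
cocoa powder: (1 cup + 11 tbsp = 1.6875 cup) × 37/6 × 85 g/cup ≈ 884.5 g
molasses: 4 oz × 37/6 × 28.35 g/oz ÷ 328 g/cup ≈ 2.1 cup
bread flour: (1 tbsp + 1 tsp = 4/3 tbsp) × 37/6 ÷ 16 tbsp/cup × 127 g/cup ≈ 65.3 g
plain yogurt: (3 cup + 5 tbsp = 3.3125 cup) × 37/6 × 245 g/cup ≈ 5004.6 g
cornstarch: 1.75 cup × 37/6 × 128 g/cup ÷ 28.35 g/oz ≈ 48.7 oz
honey: (3 cup + 11 tbsp = 3.6875 cup) × 37/6 × 340 g/cup ≈ 7731.5 g

cocoa powder: 884.5 g; molasses: 2.1 cup; bread flour: 65.3 g; plain yogurt: 5004.6 g; cornstarch: 48.7 oz; honey: 7731.5 g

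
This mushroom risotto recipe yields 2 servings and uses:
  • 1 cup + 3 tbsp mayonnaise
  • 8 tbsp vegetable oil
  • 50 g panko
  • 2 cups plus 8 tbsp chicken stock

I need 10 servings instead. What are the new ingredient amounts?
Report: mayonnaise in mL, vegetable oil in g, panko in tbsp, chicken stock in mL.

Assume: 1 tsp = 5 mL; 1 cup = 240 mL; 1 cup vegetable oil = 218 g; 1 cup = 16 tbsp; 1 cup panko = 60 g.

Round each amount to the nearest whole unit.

Scaling factor: 10/2 = 5.
mayonnaise: (1 cup + 3 tbsp = 1.1875 cup) × 5 × 240 mL/cup = 1425 mL
vegetable oil: 8 tbsp × 5 ÷ 16 tbsp/cup × 218 g/cup = 545 g
panko: 50 g × 5 ÷ 60 g/cup × 16 tbsp/cup ≈ 67 tbsp
chicken stock: (2 cup + 8 tbsp = 2.5 cup) × 5 × 240 mL/cup = 3000 mL

mayonnaise: 1425 mL; vegetable oil: 545 g; panko: 67 tbsp; chicken stock: 3000 mL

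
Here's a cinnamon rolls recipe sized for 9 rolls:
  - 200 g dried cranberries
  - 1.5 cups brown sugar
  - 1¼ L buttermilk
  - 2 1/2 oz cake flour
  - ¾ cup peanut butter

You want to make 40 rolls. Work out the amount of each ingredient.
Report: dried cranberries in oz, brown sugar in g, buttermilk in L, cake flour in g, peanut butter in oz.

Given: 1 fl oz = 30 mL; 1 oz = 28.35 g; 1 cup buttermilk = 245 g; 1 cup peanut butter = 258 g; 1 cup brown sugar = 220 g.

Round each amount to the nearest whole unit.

Scaling factor: 40/9.
dried cranberries: 200 g × 40/9 ÷ 28.35 g/oz ≈ 31 oz
brown sugar: 1.5 cup × 40/9 × 220 g/cup ≈ 1467 g
buttermilk: 1.25 L × 40/9 ≈ 6 L
cake flour: 2.5 oz × 40/9 × 28.35 g/oz = 315 g
peanut butter: 0.75 cup × 40/9 × 258 g/cup ÷ 28.35 g/oz ≈ 30 oz

dried cranberries: 31 oz; brown sugar: 1467 g; buttermilk: 6 L; cake flour: 315 g; peanut butter: 30 oz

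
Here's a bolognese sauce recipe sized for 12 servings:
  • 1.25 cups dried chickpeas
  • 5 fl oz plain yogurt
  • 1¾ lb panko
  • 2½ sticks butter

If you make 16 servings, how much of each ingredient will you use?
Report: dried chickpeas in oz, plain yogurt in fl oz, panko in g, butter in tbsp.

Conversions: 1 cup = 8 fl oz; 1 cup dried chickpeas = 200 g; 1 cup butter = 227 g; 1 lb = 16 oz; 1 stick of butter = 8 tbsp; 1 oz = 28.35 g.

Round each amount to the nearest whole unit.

Scaling factor: 16/12 = 4/3.
dried chickpeas: 1.25 cup × 4/3 × 200 g/cup ÷ 28.35 g/oz ≈ 12 oz
plain yogurt: 5 fl oz × 4/3 ≈ 7 fl oz
panko: 1.75 lb × 4/3 × 16 oz/lb × 28.35 g/oz ≈ 1058 g
butter: 2.5 stick × 4/3 × 8 tbsp/stick ≈ 27 tbsp

dried chickpeas: 12 oz; plain yogurt: 7 fl oz; panko: 1058 g; butter: 27 tbsp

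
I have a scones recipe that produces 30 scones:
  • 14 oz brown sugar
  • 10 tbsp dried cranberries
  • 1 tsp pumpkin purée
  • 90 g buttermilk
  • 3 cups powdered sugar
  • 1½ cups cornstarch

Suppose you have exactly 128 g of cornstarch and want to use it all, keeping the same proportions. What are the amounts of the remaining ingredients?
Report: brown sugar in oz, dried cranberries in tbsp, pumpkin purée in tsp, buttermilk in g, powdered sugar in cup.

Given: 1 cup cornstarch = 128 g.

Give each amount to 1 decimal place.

brown sugar: 9.3 oz; dried cranberries: 6.7 tbsp; pumpkin purée: 0.7 tsp; buttermilk: 60.0 g; powdered sugar: 2.0 cup

The original recipe has 192 g of cornstarch, so the scaling factor is 128 ÷ 192 = 2/3.
brown sugar: 14 oz × 2/3 ≈ 9.3 oz
dried cranberries: 10 tbsp × 2/3 ≈ 6.7 tbsp
pumpkin purée: 1 tsp × 2/3 ≈ 0.7 tsp
buttermilk: 90 g × 2/3 = 60.0 g
powdered sugar: 3 cup × 2/3 = 2.0 cup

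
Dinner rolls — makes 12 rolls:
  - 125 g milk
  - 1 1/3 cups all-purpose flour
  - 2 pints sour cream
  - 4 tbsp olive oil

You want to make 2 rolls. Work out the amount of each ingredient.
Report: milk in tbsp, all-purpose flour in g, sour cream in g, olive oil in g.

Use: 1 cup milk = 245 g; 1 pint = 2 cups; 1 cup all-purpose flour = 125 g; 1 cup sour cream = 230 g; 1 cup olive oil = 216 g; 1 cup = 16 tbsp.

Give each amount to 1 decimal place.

Scaling factor: 2/12 = 1/6.
milk: 125 g × 1/6 ÷ 245 g/cup × 16 tbsp/cup ≈ 1.4 tbsp
all-purpose flour: 4/3 cup × 1/6 × 125 g/cup ≈ 27.8 g
sour cream: 2 pint × 1/6 × 2 cup/pint × 230 g/cup ≈ 153.3 g
olive oil: 4 tbsp × 1/6 ÷ 16 tbsp/cup × 216 g/cup = 9.0 g

milk: 1.4 tbsp; all-purpose flour: 27.8 g; sour cream: 153.3 g; olive oil: 9.0 g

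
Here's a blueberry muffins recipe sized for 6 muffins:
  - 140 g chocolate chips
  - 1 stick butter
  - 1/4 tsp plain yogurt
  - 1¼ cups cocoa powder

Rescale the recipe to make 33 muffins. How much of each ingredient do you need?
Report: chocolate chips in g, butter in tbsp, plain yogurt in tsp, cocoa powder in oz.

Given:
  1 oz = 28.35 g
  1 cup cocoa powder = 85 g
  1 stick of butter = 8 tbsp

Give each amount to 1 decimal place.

chocolate chips: 770.0 g; butter: 44.0 tbsp; plain yogurt: 1.4 tsp; cocoa powder: 20.6 oz

Scaling factor: 33/6 = 11/2 = 5.5.
chocolate chips: 140 g × 11/2 = 770.0 g
butter: 1 stick × 11/2 × 8 tbsp/stick = 44.0 tbsp
plain yogurt: 0.25 tsp × 11/2 ≈ 1.4 tsp
cocoa powder: 1.25 cup × 11/2 × 85 g/cup ÷ 28.35 g/oz ≈ 20.6 oz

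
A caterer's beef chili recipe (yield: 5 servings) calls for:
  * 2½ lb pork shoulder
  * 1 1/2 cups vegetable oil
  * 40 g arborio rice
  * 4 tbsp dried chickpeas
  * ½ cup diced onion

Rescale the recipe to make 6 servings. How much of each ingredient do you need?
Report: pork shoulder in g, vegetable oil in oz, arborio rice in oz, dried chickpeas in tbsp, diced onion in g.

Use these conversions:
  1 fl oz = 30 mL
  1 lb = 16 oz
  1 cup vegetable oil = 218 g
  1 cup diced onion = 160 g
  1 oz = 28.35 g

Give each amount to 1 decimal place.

pork shoulder: 1360.8 g; vegetable oil: 13.8 oz; arborio rice: 1.7 oz; dried chickpeas: 4.8 tbsp; diced onion: 96.0 g

Scaling factor: 6/5 = 1.2.
pork shoulder: 2.5 lb × 6/5 × 16 oz/lb × 28.35 g/oz = 1360.8 g
vegetable oil: 1.5 cup × 6/5 × 218 g/cup ÷ 28.35 g/oz ≈ 13.8 oz
arborio rice: 40 g × 6/5 ÷ 28.35 g/oz ≈ 1.7 oz
dried chickpeas: 4 tbsp × 6/5 = 4.8 tbsp
diced onion: 0.5 cup × 6/5 × 160 g/cup = 96.0 g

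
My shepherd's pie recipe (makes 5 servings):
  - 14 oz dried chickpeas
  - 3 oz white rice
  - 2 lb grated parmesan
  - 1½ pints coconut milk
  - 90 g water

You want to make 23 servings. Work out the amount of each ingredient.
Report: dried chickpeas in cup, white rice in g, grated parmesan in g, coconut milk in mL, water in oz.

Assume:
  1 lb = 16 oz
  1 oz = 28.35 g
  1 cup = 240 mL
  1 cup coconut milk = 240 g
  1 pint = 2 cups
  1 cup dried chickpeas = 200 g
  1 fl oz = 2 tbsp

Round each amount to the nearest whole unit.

Scaling factor: 23/5 = 4.6.
dried chickpeas: 14 oz × 23/5 × 28.35 g/oz ÷ 200 g/cup ≈ 9 cup
white rice: 3 oz × 23/5 × 28.35 g/oz ≈ 391 g
grated parmesan: 2 lb × 23/5 × 16 oz/lb × 28.35 g/oz ≈ 4173 g
coconut milk: 1.5 pint × 23/5 × 2 cup/pint × 240 mL/cup = 3312 mL
water: 90 g × 23/5 ÷ 28.35 g/oz ≈ 15 oz

dried chickpeas: 9 cup; white rice: 391 g; grated parmesan: 4173 g; coconut milk: 3312 mL; water: 15 oz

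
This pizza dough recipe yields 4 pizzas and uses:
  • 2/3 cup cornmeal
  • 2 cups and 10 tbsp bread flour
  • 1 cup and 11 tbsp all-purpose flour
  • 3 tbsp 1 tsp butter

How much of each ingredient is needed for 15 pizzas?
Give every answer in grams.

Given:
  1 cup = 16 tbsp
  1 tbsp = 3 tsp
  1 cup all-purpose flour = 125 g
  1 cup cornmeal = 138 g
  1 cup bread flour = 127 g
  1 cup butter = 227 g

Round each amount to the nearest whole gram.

cornmeal: 345 g; bread flour: 1250 g; all-purpose flour: 791 g; butter: 177 g

Scaling factor: 15/4 = 3.75.
cornmeal: 2/3 cup × 15/4 × 138 g/cup = 345 g
bread flour: (2 cup + 10 tbsp = 2.625 cup) × 15/4 × 127 g/cup ≈ 1250 g
all-purpose flour: (1 cup + 11 tbsp = 1.6875 cup) × 15/4 × 125 g/cup ≈ 791 g
butter: (3 tbsp + 1 tsp = 10/3 tbsp) × 15/4 ÷ 16 tbsp/cup × 227 g/cup ≈ 177 g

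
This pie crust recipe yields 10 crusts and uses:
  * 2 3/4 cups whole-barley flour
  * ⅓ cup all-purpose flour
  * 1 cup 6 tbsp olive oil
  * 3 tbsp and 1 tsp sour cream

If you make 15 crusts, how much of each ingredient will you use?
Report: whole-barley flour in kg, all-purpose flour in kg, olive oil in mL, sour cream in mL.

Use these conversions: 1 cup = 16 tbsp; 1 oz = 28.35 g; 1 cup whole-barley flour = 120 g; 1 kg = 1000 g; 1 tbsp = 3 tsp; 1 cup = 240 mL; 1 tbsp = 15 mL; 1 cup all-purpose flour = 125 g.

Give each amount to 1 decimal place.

whole-barley flour: 0.5 kg; all-purpose flour: 0.1 kg; olive oil: 495.0 mL; sour cream: 75.0 mL

Scaling factor: 15/10 = 3/2 = 1.5.
whole-barley flour: 2.75 cup × 3/2 × 120 g/cup ÷ 1000 g/kg ≈ 0.5 kg
all-purpose flour: 1/3 cup × 3/2 × 125 g/cup ÷ 1000 g/kg ≈ 0.1 kg
olive oil: (1 cup + 6 tbsp = 1.375 cup) × 3/2 × 240 mL/cup = 495.0 mL
sour cream: (3 tbsp + 1 tsp = 10/3 tbsp) × 3/2 × 15 mL/tbsp = 75.0 mL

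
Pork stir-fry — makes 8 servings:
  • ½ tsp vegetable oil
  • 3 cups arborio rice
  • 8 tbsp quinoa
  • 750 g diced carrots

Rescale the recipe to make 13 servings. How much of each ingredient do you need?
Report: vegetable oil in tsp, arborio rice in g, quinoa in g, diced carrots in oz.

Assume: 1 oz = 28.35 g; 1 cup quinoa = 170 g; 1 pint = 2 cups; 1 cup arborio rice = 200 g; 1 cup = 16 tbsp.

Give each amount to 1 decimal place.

vegetable oil: 0.8 tsp; arborio rice: 975.0 g; quinoa: 138.1 g; diced carrots: 43.0 oz

Scaling factor: 13/8 = 1.625.
vegetable oil: 0.5 tsp × 13/8 ≈ 0.8 tsp
arborio rice: 3 cup × 13/8 × 200 g/cup = 975.0 g
quinoa: 8 tbsp × 13/8 ÷ 16 tbsp/cup × 170 g/cup ≈ 138.1 g
diced carrots: 750 g × 13/8 ÷ 28.35 g/oz ≈ 43.0 oz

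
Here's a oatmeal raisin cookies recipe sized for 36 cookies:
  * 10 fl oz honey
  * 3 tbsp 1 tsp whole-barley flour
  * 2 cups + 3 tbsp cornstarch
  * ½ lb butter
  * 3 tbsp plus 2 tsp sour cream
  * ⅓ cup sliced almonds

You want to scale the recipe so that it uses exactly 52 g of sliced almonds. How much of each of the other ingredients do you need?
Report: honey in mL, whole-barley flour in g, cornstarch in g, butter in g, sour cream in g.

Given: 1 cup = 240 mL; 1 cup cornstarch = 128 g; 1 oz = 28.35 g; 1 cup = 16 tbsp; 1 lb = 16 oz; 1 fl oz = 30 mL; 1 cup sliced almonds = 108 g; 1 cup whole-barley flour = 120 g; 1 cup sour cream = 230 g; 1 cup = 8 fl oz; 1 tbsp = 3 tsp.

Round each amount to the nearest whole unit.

honey: 433 mL; whole-barley flour: 36 g; cornstarch: 404 g; butter: 328 g; sour cream: 76 g

The original recipe has 36 g of sliced almonds, so the scaling factor is 52 ÷ 36 = 13/9.
honey: 10 fl oz × 13/9 × 30 mL/fl oz ≈ 433 mL
whole-barley flour: (3 tbsp + 1 tsp = 10/3 tbsp) × 13/9 ÷ 16 tbsp/cup × 120 g/cup ≈ 36 g
cornstarch: (2 cup + 3 tbsp = 2.1875 cup) × 13/9 × 128 g/cup ≈ 404 g
butter: 0.5 lb × 13/9 × 16 oz/lb × 28.35 g/oz ≈ 328 g
sour cream: (3 tbsp + 2 tsp = 11/3 tbsp) × 13/9 ÷ 16 tbsp/cup × 230 g/cup ≈ 76 g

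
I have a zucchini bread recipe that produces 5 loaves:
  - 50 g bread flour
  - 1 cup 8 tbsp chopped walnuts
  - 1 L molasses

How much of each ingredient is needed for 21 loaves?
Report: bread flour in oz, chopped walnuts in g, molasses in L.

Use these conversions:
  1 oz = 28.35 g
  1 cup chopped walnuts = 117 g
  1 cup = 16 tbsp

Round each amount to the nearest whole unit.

Scaling factor: 21/5 = 4.2.
bread flour: 50 g × 21/5 ÷ 28.35 g/oz ≈ 7 oz
chopped walnuts: (1 cup + 8 tbsp = 1.5 cup) × 21/5 × 117 g/cup ≈ 737 g
molasses: 1 L × 21/5 ≈ 4 L

bread flour: 7 oz; chopped walnuts: 737 g; molasses: 4 L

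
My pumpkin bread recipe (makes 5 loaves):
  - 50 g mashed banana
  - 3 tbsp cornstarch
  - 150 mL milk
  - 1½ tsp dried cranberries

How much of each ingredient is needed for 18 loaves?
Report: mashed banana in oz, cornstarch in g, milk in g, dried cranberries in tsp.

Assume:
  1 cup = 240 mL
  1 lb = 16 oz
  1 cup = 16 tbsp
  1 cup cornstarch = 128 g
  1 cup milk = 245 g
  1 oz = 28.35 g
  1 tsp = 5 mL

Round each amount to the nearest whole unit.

Scaling factor: 18/5 = 3.6.
mashed banana: 50 g × 18/5 ÷ 28.35 g/oz ≈ 6 oz
cornstarch: 3 tbsp × 18/5 ÷ 16 tbsp/cup × 128 g/cup ≈ 86 g
milk: 150 mL × 18/5 ÷ 240 mL/cup × 245 g/cup ≈ 551 g
dried cranberries: 1.5 tsp × 18/5 ≈ 5 tsp

mashed banana: 6 oz; cornstarch: 86 g; milk: 551 g; dried cranberries: 5 tsp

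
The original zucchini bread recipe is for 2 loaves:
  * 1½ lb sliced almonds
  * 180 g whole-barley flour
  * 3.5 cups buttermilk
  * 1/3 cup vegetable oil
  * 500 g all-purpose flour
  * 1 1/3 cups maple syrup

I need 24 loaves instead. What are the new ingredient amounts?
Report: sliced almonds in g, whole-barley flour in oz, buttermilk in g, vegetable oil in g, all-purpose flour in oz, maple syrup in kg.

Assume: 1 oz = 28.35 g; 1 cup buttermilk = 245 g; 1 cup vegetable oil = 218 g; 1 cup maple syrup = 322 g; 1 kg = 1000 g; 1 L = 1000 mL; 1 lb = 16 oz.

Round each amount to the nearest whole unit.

Scaling factor: 24/2 = 12.
sliced almonds: 1.5 lb × 12 × 16 oz/lb × 28.35 g/oz ≈ 8165 g
whole-barley flour: 180 g × 12 ÷ 28.35 g/oz ≈ 76 oz
buttermilk: 3.5 cup × 12 × 245 g/cup = 10290 g
vegetable oil: 1/3 cup × 12 × 218 g/cup = 872 g
all-purpose flour: 500 g × 12 ÷ 28.35 g/oz ≈ 212 oz
maple syrup: 4/3 cup × 12 × 322 g/cup ÷ 1000 g/kg ≈ 5 kg

sliced almonds: 8165 g; whole-barley flour: 76 oz; buttermilk: 10290 g; vegetable oil: 872 g; all-purpose flour: 212 oz; maple syrup: 5 kg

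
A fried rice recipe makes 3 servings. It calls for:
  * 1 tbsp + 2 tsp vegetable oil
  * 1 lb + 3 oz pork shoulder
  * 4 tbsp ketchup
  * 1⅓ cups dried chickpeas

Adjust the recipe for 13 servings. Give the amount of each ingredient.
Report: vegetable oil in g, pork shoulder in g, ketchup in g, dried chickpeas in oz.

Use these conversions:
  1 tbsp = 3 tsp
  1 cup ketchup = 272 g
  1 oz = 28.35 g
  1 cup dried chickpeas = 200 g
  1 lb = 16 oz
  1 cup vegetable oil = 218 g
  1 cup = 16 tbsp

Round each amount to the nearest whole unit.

vegetable oil: 98 g; pork shoulder: 2334 g; ketchup: 295 g; dried chickpeas: 41 oz

Scaling factor: 13/3.
vegetable oil: (1 tbsp + 2 tsp = 5/3 tbsp) × 13/3 ÷ 16 tbsp/cup × 218 g/cup ≈ 98 g
pork shoulder: (1 lb + 3 oz = 1.1875 lb) × 13/3 × 16 oz/lb × 28.35 g/oz ≈ 2334 g
ketchup: 4 tbsp × 13/3 ÷ 16 tbsp/cup × 272 g/cup ≈ 295 g
dried chickpeas: 4/3 cup × 13/3 × 200 g/cup ÷ 28.35 g/oz ≈ 41 oz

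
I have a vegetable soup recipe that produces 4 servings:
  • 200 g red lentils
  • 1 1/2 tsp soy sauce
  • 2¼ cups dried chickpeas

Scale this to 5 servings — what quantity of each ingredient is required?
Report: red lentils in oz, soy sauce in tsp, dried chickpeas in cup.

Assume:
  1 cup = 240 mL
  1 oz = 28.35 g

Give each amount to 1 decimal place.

Scaling factor: 5/4 = 1.25.
red lentils: 200 g × 5/4 ÷ 28.35 g/oz ≈ 8.8 oz
soy sauce: 1.5 tsp × 5/4 ≈ 1.9 tsp
dried chickpeas: 2.25 cup × 5/4 ≈ 2.8 cup

red lentils: 8.8 oz; soy sauce: 1.9 tsp; dried chickpeas: 2.8 cup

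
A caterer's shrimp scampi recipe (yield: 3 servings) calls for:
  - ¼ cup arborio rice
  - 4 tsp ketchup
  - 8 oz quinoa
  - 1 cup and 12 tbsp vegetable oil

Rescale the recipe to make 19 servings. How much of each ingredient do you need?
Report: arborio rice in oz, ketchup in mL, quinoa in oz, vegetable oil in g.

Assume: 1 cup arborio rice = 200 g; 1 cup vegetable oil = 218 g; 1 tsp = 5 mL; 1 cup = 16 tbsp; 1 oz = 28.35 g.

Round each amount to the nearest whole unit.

arborio rice: 11 oz; ketchup: 127 mL; quinoa: 51 oz; vegetable oil: 2416 g

Scaling factor: 19/3.
arborio rice: 0.25 cup × 19/3 × 200 g/cup ÷ 28.35 g/oz ≈ 11 oz
ketchup: 4 tsp × 19/3 × 5 mL/tsp ≈ 127 mL
quinoa: 8 oz × 19/3 ≈ 51 oz
vegetable oil: (1 cup + 12 tbsp = 1.75 cup) × 19/3 × 218 g/cup ≈ 2416 g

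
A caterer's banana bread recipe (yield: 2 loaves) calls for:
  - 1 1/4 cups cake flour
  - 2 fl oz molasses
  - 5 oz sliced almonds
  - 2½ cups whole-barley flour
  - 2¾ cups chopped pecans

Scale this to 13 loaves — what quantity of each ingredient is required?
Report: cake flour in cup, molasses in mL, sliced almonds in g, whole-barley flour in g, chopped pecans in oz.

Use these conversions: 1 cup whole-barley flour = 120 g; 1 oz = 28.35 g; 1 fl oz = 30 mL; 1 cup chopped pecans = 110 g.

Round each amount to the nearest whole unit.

Scaling factor: 13/2 = 6.5.
cake flour: 1.25 cup × 13/2 ≈ 8 cup
molasses: 2 fl oz × 13/2 × 30 mL/fl oz = 390 mL
sliced almonds: 5 oz × 13/2 × 28.35 g/oz ≈ 921 g
whole-barley flour: 2.5 cup × 13/2 × 120 g/cup = 1950 g
chopped pecans: 2.75 cup × 13/2 × 110 g/cup ÷ 28.35 g/oz ≈ 69 oz

cake flour: 8 cup; molasses: 390 mL; sliced almonds: 921 g; whole-barley flour: 1950 g; chopped pecans: 69 oz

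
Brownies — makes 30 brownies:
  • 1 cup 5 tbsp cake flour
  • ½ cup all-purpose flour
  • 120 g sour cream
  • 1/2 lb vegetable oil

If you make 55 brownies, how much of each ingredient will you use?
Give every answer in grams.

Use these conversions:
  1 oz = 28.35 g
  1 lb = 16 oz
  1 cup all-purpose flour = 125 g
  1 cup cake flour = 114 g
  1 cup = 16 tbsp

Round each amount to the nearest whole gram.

Scaling factor: 55/30 = 11/6.
cake flour: (1 cup + 5 tbsp = 1.3125 cup) × 11/6 × 114 g/cup ≈ 274 g
all-purpose flour: 0.5 cup × 11/6 × 125 g/cup ≈ 115 g
sour cream: 120 g × 11/6 = 220 g
vegetable oil: 0.5 lb × 11/6 × 16 oz/lb × 28.35 g/oz ≈ 416 g

cake flour: 274 g; all-purpose flour: 115 g; sour cream: 220 g; vegetable oil: 416 g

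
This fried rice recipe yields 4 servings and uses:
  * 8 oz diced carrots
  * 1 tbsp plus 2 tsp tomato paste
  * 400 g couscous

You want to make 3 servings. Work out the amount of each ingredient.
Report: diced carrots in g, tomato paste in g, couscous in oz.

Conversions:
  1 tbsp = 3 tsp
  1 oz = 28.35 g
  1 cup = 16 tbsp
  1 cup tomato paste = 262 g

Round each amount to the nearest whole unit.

diced carrots: 170 g; tomato paste: 20 g; couscous: 11 oz

Scaling factor: 3/4 = 0.75.
diced carrots: 8 oz × 3/4 × 28.35 g/oz ≈ 170 g
tomato paste: (1 tbsp + 2 tsp = 5/3 tbsp) × 3/4 ÷ 16 tbsp/cup × 262 g/cup ≈ 20 g
couscous: 400 g × 3/4 ÷ 28.35 g/oz ≈ 11 oz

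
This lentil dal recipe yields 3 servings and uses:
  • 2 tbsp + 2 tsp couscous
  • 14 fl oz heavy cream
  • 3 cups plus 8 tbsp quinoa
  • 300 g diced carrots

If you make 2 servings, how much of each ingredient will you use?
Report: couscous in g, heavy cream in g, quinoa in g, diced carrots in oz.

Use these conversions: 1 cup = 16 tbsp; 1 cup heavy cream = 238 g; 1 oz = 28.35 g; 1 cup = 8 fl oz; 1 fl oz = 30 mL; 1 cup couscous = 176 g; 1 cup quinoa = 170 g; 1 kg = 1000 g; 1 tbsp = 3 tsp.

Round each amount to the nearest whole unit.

couscous: 20 g; heavy cream: 278 g; quinoa: 397 g; diced carrots: 7 oz

Scaling factor: 2/3.
couscous: (2 tbsp + 2 tsp = 8/3 tbsp) × 2/3 ÷ 16 tbsp/cup × 176 g/cup ≈ 20 g
heavy cream: 14 fl oz × 2/3 ÷ 8 fl oz/cup × 238 g/cup ≈ 278 g
quinoa: (3 cup + 8 tbsp = 3.5 cup) × 2/3 × 170 g/cup ≈ 397 g
diced carrots: 300 g × 2/3 ÷ 28.35 g/oz ≈ 7 oz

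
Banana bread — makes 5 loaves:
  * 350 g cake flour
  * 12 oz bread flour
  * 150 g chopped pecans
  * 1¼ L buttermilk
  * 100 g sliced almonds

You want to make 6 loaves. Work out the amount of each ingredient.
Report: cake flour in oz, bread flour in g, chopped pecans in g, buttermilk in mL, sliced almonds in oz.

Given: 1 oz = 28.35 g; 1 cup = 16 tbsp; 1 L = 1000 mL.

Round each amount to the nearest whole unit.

cake flour: 15 oz; bread flour: 408 g; chopped pecans: 180 g; buttermilk: 1500 mL; sliced almonds: 4 oz

Scaling factor: 6/5 = 1.2.
cake flour: 350 g × 6/5 ÷ 28.35 g/oz ≈ 15 oz
bread flour: 12 oz × 6/5 × 28.35 g/oz ≈ 408 g
chopped pecans: 150 g × 6/5 = 180 g
buttermilk: 1.25 L × 6/5 × 1000 mL/L = 1500 mL
sliced almonds: 100 g × 6/5 ÷ 28.35 g/oz ≈ 4 oz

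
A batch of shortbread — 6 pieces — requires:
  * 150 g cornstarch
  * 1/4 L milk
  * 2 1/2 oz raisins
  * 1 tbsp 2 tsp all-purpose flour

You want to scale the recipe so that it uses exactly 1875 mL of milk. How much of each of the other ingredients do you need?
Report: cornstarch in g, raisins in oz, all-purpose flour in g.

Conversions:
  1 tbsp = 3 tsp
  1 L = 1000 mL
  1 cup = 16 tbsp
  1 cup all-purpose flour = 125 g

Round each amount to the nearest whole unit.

The original recipe has 250 mL of milk, so the scaling factor is 1875 ÷ 250 = 15/2 = 7.5.
cornstarch: 150 g × 15/2 = 1125 g
raisins: 2.5 oz × 15/2 ≈ 19 oz
all-purpose flour: (1 tbsp + 2 tsp = 5/3 tbsp) × 15/2 ÷ 16 tbsp/cup × 125 g/cup ≈ 98 g

cornstarch: 1125 g; raisins: 19 oz; all-purpose flour: 98 g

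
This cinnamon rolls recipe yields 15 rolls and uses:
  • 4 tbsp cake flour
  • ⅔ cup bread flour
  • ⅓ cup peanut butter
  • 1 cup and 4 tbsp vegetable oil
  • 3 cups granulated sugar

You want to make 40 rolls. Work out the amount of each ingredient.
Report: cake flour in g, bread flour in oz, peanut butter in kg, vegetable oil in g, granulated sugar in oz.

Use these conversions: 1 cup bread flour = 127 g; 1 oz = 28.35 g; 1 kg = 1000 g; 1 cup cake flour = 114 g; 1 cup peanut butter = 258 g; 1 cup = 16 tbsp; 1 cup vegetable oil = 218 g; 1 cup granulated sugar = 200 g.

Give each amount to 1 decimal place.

cake flour: 76.0 g; bread flour: 8.0 oz; peanut butter: 0.2 kg; vegetable oil: 726.7 g; granulated sugar: 56.4 oz

Scaling factor: 40/15 = 8/3.
cake flour: 4 tbsp × 8/3 ÷ 16 tbsp/cup × 114 g/cup = 76.0 g
bread flour: 2/3 cup × 8/3 × 127 g/cup ÷ 28.35 g/oz ≈ 8.0 oz
peanut butter: 1/3 cup × 8/3 × 258 g/cup ÷ 1000 g/kg ≈ 0.2 kg
vegetable oil: (1 cup + 4 tbsp = 1.25 cup) × 8/3 × 218 g/cup ≈ 726.7 g
granulated sugar: 3 cup × 8/3 × 200 g/cup ÷ 28.35 g/oz ≈ 56.4 oz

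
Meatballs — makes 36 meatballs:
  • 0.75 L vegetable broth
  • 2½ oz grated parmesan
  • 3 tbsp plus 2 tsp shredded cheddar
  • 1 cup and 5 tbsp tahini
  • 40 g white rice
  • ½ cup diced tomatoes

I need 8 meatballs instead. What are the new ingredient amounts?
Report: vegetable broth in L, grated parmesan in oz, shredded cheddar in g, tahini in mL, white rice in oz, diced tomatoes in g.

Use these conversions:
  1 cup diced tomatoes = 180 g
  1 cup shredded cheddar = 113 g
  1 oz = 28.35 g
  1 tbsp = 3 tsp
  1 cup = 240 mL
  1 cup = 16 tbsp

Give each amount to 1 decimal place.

Scaling factor: 8/36 = 2/9.
vegetable broth: 0.75 L × 2/9 ≈ 0.2 L
grated parmesan: 2.5 oz × 2/9 ≈ 0.6 oz
shredded cheddar: (3 tbsp + 2 tsp = 11/3 tbsp) × 2/9 ÷ 16 tbsp/cup × 113 g/cup ≈ 5.8 g
tahini: (1 cup + 5 tbsp = 1.3125 cup) × 2/9 × 240 mL/cup = 70.0 mL
white rice: 40 g × 2/9 ÷ 28.35 g/oz ≈ 0.3 oz
diced tomatoes: 0.5 cup × 2/9 × 180 g/cup = 20.0 g

vegetable broth: 0.2 L; grated parmesan: 0.6 oz; shredded cheddar: 5.8 g; tahini: 70.0 mL; white rice: 0.3 oz; diced tomatoes: 20.0 g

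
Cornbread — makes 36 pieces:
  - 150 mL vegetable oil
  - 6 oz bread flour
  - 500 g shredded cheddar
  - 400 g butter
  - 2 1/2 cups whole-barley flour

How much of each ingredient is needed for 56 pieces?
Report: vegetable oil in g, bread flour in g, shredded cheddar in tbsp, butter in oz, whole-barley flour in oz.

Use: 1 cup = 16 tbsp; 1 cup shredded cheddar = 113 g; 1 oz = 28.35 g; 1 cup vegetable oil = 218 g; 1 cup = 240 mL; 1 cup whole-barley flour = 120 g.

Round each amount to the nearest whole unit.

Scaling factor: 56/36 = 14/9.
vegetable oil: 150 mL × 14/9 ÷ 240 mL/cup × 218 g/cup ≈ 212 g
bread flour: 6 oz × 14/9 × 28.35 g/oz ≈ 265 g
shredded cheddar: 500 g × 14/9 ÷ 113 g/cup × 16 tbsp/cup ≈ 110 tbsp
butter: 400 g × 14/9 ÷ 28.35 g/oz ≈ 22 oz
whole-barley flour: 2.5 cup × 14/9 × 120 g/cup ÷ 28.35 g/oz ≈ 16 oz

vegetable oil: 212 g; bread flour: 265 g; shredded cheddar: 110 tbsp; butter: 22 oz; whole-barley flour: 16 oz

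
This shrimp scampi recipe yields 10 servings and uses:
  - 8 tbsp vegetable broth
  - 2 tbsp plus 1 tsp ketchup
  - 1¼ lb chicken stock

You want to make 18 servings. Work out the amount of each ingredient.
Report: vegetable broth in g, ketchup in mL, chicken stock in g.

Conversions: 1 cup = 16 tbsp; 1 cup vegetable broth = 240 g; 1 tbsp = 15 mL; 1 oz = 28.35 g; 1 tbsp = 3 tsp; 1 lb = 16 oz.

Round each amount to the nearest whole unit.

Scaling factor: 18/10 = 9/5 = 1.8.
vegetable broth: 8 tbsp × 9/5 ÷ 16 tbsp/cup × 240 g/cup = 216 g
ketchup: (2 tbsp + 1 tsp = 7/3 tbsp) × 9/5 × 15 mL/tbsp = 63 mL
chicken stock: 1.25 lb × 9/5 × 16 oz/lb × 28.35 g/oz ≈ 1021 g

vegetable broth: 216 g; ketchup: 63 mL; chicken stock: 1021 g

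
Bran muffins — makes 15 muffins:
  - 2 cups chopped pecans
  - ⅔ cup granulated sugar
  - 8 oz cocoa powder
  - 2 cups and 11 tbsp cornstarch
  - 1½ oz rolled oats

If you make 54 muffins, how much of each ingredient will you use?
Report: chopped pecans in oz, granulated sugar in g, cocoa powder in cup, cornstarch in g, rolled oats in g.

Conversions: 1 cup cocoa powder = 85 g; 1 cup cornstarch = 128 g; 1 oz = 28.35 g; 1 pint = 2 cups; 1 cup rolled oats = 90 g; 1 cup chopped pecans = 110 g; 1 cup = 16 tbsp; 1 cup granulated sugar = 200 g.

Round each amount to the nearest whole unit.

Scaling factor: 54/15 = 18/5 = 3.6.
chopped pecans: 2 cup × 18/5 × 110 g/cup ÷ 28.35 g/oz ≈ 28 oz
granulated sugar: 2/3 cup × 18/5 × 200 g/cup = 480 g
cocoa powder: 8 oz × 18/5 × 28.35 g/oz ÷ 85 g/cup ≈ 10 cup
cornstarch: (2 cup + 11 tbsp = 2.6875 cup) × 18/5 × 128 g/cup ≈ 1238 g
rolled oats: 1.5 oz × 18/5 × 28.35 g/oz ≈ 153 g

chopped pecans: 28 oz; granulated sugar: 480 g; cocoa powder: 10 cup; cornstarch: 1238 g; rolled oats: 153 g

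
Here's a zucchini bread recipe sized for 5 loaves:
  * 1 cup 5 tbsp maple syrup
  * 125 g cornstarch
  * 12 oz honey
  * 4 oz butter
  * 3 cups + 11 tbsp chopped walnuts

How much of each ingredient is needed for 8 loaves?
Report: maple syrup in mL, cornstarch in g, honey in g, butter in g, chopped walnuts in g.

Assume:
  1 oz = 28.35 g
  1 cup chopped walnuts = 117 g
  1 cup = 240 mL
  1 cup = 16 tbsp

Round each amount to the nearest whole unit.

maple syrup: 504 mL; cornstarch: 200 g; honey: 544 g; butter: 181 g; chopped walnuts: 690 g

Scaling factor: 8/5 = 1.6.
maple syrup: (1 cup + 5 tbsp = 1.3125 cup) × 8/5 × 240 mL/cup = 504 mL
cornstarch: 125 g × 8/5 = 200 g
honey: 12 oz × 8/5 × 28.35 g/oz ≈ 544 g
butter: 4 oz × 8/5 × 28.35 g/oz ≈ 181 g
chopped walnuts: (3 cup + 11 tbsp = 3.6875 cup) × 8/5 × 117 g/cup ≈ 690 g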